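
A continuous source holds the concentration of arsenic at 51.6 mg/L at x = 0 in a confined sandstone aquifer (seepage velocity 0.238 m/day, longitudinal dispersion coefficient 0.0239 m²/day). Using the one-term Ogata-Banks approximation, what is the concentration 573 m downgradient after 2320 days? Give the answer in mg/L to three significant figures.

1.23 mg/L

For a continuous step input, C/C₀ ≈ ½·erfc((x−vt)/(2√(Dt))).
vt = 0.238 × 2320 = 552.16 m and 2√(Dt) = 2√(0.0239 × 2320) = 14.89 m.
Argument (x−vt)/(2√(Dt)) = (573 − 552.16)/14.89 = 1.400; ½·erfc(1.400) = 0.02386.
C = 51.6 × 0.02386 = 1.23 mg/L.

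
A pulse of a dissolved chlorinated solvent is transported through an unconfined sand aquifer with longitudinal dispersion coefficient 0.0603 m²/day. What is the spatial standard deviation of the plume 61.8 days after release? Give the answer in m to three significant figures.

Dispersive spreading gives a Gaussian with σ² = 2Dt; advection only shifts the center.
σ = √(2 × 0.0603 × 61.8) = 2.73 m.

2.73 m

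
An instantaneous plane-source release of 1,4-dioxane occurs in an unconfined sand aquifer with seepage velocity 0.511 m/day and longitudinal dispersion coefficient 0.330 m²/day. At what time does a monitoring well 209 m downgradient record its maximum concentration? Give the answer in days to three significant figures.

For the 1D instantaneous-source solution, setting ∂C/∂t = 0 at fixed x gives v²t² + 2Dt − x² = 0, so t = (√(D² + v²x²) − D)/v².
√(D² + v²x²) = √(0.330² + 0.511² × 209²) = 106.8; v² = 0.261121.
t = (106.8 − 0.330)/0.261121 = 408 days (vs. the pure-advection estimate x/v = 409 d).

408 days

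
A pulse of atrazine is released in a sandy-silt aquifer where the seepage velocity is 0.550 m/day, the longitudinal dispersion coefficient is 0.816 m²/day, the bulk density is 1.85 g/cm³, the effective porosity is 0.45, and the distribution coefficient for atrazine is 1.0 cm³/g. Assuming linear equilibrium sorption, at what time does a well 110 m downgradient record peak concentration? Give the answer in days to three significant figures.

1010 days

Retardation factor R = 1 + ρ_b·K_d/n = 1 + 1.85 × 1.0/0.45 = 5.111.
Sorption retards both mechanisms: v_R = v/R = 0.1076 m/day, D_R = D/R = 0.1597 m²/day.
Peak time from v_R²t² + 2D_R t − x² = 0: t = (√(D_R² + v_R²x²) − D_R)/v_R².
√(D_R² + v_R²x²) = √(0.1597² + 0.1076² × 110²) = 11.84; v_R² = 0.01158.
t = (11.84 − 0.1597)/0.01158 = 1010 days.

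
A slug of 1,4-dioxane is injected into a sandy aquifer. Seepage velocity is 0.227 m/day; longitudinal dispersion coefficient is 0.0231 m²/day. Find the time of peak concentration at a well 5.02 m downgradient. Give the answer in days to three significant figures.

For the 1D instantaneous-source solution, setting ∂C/∂t = 0 at fixed x gives v²t² + 2Dt − x² = 0, so t = (√(D² + v²x²) − D)/v².
√(D² + v²x²) = √(0.0231² + 0.227² × 5.02²) = 1.140; v² = 0.051529.
t = (1.140 − 0.0231)/0.051529 = 21.7 days (vs. the pure-advection estimate x/v = 22.1 d).

21.7 days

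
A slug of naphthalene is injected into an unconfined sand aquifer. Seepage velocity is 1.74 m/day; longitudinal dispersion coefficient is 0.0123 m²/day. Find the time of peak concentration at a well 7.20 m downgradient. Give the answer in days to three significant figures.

4.13 days

For the 1D instantaneous-source solution, setting ∂C/∂t = 0 at fixed x gives v²t² + 2Dt − x² = 0, so t = (√(D² + v²x²) − D)/v².
√(D² + v²x²) = √(0.0123² + 1.74² × 7.20²) = 12.53; v² = 3.0276.
t = (12.53 − 0.0123)/3.0276 = 4.13 days (vs. the pure-advection estimate x/v = 4.14 d).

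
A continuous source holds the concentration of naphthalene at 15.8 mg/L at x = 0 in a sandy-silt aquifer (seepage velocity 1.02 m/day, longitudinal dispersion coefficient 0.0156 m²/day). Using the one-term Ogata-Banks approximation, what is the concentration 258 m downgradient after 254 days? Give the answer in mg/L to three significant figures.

10.3 mg/L

For a continuous step input, C/C₀ ≈ ½·erfc((x−vt)/(2√(Dt))).
vt = 1.02 × 254 = 259.08 m and 2√(Dt) = 2√(0.0156 × 254) = 3.981 m.
Argument (x−vt)/(2√(Dt)) = (258 − 259.08)/3.981 = -0.2713; ½·erfc(-0.2713) = 0.6494.
C = 15.8 × 0.6494 = 10.3 mg/L.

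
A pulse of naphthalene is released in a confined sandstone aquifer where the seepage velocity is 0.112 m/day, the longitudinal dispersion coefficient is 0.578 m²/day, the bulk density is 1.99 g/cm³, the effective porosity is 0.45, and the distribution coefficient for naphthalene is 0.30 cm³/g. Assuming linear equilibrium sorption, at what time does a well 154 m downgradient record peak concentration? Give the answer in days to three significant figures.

Retardation factor R = 1 + ρ_b·K_d/n = 1 + 1.99 × 0.30/0.45 = 2.327.
Sorption retards both mechanisms: v_R = v/R = 0.04813 m/day, D_R = D/R = 0.2484 m²/day.
Peak time from v_R²t² + 2D_R t − x² = 0: t = (√(D_R² + v_R²x²) − D_R)/v_R².
√(D_R² + v_R²x²) = √(0.2484² + 0.04813² × 154²) = 7.416; v_R² = 0.002316.
t = (7.416 − 0.2484)/0.002316 = 3090 days.

3090 days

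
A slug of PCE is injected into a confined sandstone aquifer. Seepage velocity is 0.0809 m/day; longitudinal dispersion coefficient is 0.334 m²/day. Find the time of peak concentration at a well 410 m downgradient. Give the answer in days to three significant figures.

5020 days

For the 1D instantaneous-source solution, setting ∂C/∂t = 0 at fixed x gives v²t² + 2Dt − x² = 0, so t = (√(D² + v²x²) − D)/v².
√(D² + v²x²) = √(0.334² + 0.0809² × 410²) = 33.17; v² = 0.00654481.
t = (33.17 − 0.334)/0.00654481 = 5020 days (vs. the pure-advection estimate x/v = 5070 d).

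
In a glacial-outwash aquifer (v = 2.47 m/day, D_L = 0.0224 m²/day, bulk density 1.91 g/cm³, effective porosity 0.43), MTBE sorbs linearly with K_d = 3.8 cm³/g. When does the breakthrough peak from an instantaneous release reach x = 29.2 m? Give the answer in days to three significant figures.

Retardation factor R = 1 + ρ_b·K_d/n = 1 + 1.91 × 3.8/0.43 = 17.88.
Sorption retards both mechanisms: v_R = v/R = 0.1381 m/day, D_R = D/R = 0.001253 m²/day.
Peak time from v_R²t² + 2D_R t − x² = 0: t = (√(D_R² + v_R²x²) − D_R)/v_R².
√(D_R² + v_R²x²) = √(0.001253² + 0.1381² × 29.2²) = 4.033; v_R² = 0.01907.
t = (4.033 − 0.001253)/0.01907 = 211 days.

211 days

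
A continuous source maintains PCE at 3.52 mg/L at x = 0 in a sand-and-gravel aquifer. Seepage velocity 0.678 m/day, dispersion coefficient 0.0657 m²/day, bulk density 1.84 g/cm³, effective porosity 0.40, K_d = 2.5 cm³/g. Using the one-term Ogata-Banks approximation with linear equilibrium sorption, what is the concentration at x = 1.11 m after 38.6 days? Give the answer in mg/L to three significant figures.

3.30 mg/L

Retardation factor R = 1 + ρ_b·K_d/n = 1 + 1.84 × 2.5/0.40 = 12.50.
Sorption retards both mechanisms: v_R = v/R = 0.05424 m/day, D_R = D/R = 0.005256 m²/day.
v_R·t = 0.05424 × 38.6 = 2.093664 m; 2√(D_R t) = 0.9008 m; argument = (1.11 − 2.093664)/0.9008 = -1.092.
C = C₀ × ½·erfc(-1.092) = 3.52 × 0.9387 = 3.30 mg/L.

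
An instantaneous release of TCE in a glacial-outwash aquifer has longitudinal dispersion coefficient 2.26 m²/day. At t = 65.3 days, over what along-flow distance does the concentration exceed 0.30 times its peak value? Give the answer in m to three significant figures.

The plume is Gaussian with σ = √(2Dt) = √(2 × 2.26 × 65.3) = 17.18 m.
C/C_peak = exp(−Δx²/(2σ²)) = 0.30 ⇒ Δx = σ·√(−2 ln 0.30) = 17.18 × 1.552 = 26.66 m.
Width = 2Δx = 53.3 m.

53.3 m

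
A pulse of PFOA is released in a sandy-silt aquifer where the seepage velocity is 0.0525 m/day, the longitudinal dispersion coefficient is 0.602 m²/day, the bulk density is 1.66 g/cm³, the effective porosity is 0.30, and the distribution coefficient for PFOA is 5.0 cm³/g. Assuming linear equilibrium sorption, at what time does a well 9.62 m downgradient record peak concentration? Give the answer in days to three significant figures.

1910 days

Retardation factor R = 1 + ρ_b·K_d/n = 1 + 1.66 × 5.0/0.30 = 28.67.
Sorption retards both mechanisms: v_R = v/R = 0.001831 m/day, D_R = D/R = 0.02100 m²/day.
Peak time from v_R²t² + 2D_R t − x² = 0: t = (√(D_R² + v_R²x²) − D_R)/v_R².
√(D_R² + v_R²x²) = √(0.02100² + 0.001831² × 9.62²) = 0.02741; v_R² = 3.353e-06.
t = (0.02741 − 0.02100)/3.353e-06 = 1910 days.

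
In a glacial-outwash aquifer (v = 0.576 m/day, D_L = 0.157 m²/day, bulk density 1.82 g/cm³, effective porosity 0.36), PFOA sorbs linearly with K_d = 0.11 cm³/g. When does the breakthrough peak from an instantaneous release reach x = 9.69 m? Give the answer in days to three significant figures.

25.5 days

Retardation factor R = 1 + ρ_b·K_d/n = 1 + 1.82 × 0.11/0.36 = 1.556.
Sorption retards both mechanisms: v_R = v/R = 0.3702 m/day, D_R = D/R = 0.1009 m²/day.
Peak time from v_R²t² + 2D_R t − x² = 0: t = (√(D_R² + v_R²x²) − D_R)/v_R².
√(D_R² + v_R²x²) = √(0.1009² + 0.3702² × 9.69²) = 3.589; v_R² = 0.1370.
t = (3.589 − 0.1009)/0.1370 = 25.5 days.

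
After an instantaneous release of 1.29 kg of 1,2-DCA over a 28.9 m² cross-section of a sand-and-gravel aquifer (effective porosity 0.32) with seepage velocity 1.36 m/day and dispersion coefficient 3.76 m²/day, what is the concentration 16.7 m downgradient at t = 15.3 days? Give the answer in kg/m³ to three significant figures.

0.00482 kg/m³

For an instantaneous plane source, C(x,t) = M/(n_e·A·√(4πDt)) · exp(−(x−vt)²/(4Dt)), with n_e·A the pore (flow) area.
Plume center vt = 1.36 × 15.3 = 20.808 m, so the well at 16.7 m is 4.108 m upgradient of the peak.
√(4πDt) = 26.89 m, giving peak height M/(n_e·A·√(4πDt)) = 1.29/(0.32 × 28.9 × 26.89) = 0.005187 kg/m³.
(x−vt)²/(4Dt) = (-4.108)²/(4 × 3.76 × 15.3) = 0.07334; exp(−0.07334) = 0.9293.
C = 0.005187 × 0.9293 = 0.00482 kg/m³.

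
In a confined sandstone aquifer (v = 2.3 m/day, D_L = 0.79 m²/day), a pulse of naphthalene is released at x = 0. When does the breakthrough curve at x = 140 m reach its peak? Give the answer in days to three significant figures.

For the 1D instantaneous-source solution, setting ∂C/∂t = 0 at fixed x gives v²t² + 2Dt − x² = 0, so t = (√(D² + v²x²) − D)/v².
√(D² + v²x²) = √(0.79² + 2.3² × 140²) = 322.0; v² = 5.29.
t = (322.0 − 0.79)/5.29 = 60.7 days (vs. the pure-advection estimate x/v = 60.9 d).

60.7 days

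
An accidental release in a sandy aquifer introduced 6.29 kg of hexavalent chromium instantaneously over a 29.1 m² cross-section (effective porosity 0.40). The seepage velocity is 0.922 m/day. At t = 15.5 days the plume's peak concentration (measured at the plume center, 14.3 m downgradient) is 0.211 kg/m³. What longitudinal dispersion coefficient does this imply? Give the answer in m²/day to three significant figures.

At the plume center C_max = M/(n_e·A·√(4πDt)), so D = M²/(4πt·(n_e·A·C_max)²).
n_e·A·C_max = 0.40 × 29.1 × 0.211 = 2.456 kg/m.
D = 6.29²/(4π × 15.5 × 2.456²) = 0.0337 m²/day.

0.0337 m²/day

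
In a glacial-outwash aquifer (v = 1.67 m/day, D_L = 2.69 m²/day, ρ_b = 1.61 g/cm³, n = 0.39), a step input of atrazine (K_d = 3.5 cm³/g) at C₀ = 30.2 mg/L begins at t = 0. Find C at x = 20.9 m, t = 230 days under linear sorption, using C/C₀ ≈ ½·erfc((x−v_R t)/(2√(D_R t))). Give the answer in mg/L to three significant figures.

20.3 mg/L

Retardation factor R = 1 + ρ_b·K_d/n = 1 + 1.61 × 3.5/0.39 = 15.45.
Sorption retards both mechanisms: v_R = v/R = 0.1081 m/day, D_R = D/R = 0.1741 m²/day.
v_R·t = 0.1081 × 230 = 24.863 m; 2√(D_R t) = 12.66 m; argument = (20.9 − 24.863)/12.66 = -0.3130.
C = C₀ × ½·erfc(-0.3130) = 30.2 × 0.6710 = 20.3 mg/L.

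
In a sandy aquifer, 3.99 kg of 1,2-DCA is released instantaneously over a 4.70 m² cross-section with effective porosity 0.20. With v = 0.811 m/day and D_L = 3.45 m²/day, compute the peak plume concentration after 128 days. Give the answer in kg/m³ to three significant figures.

0.0570 kg/m³

The peak of an instantaneous 1D plume sits at x = vt; there the Gaussian factor is 1 and C_max = M/(n_e·A·√(4πDt)), where n_e·A is the pore area the mass is dissolved in.
√(4πDt) = √(4π × 3.45 × 128) = 74.49 m, so C_max = 3.99/(0.20 × 4.70 × 74.49) = 0.0570 kg/m³.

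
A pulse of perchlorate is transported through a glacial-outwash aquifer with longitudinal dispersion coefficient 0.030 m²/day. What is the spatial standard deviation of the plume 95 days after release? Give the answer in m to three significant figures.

Dispersive spreading gives a Gaussian with σ² = 2Dt; advection only shifts the center.
σ = √(2 × 0.030 × 95) = 2.39 m.

2.39 m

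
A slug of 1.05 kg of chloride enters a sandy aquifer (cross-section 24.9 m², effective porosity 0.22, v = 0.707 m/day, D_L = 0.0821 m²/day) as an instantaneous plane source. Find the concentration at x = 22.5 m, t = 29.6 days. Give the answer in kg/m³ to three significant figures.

For an instantaneous plane source, C(x,t) = M/(n_e·A·√(4πDt)) · exp(−(x−vt)²/(4Dt)), with n_e·A the pore (flow) area.
Plume center vt = 0.707 × 29.6 = 20.9272 m, so the well at 22.5 m is 1.5728 m downgradient of the peak.
√(4πDt) = 5.526 m, giving peak height M/(n_e·A·√(4πDt)) = 1.05/(0.22 × 24.9 × 5.526) = 0.03469 kg/m³.
(x−vt)²/(4Dt) = (1.5728)²/(4 × 0.0821 × 29.6) = 0.2545; exp(−0.2545) = 0.7753.
C = 0.03469 × 0.7753 = 0.0269 kg/m³.

0.0269 kg/m³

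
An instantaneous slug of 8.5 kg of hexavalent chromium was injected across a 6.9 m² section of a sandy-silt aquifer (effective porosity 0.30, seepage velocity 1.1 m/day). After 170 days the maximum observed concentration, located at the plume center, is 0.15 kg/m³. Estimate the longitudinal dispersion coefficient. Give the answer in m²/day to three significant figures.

0.351 m²/day

At the plume center C_max = M/(n_e·A·√(4πDt)), so D = M²/(4πt·(n_e·A·C_max)²).
n_e·A·C_max = 0.30 × 6.9 × 0.15 = 0.3105 kg/m.
D = 8.5²/(4π × 170 × 0.3105²) = 0.351 m²/day.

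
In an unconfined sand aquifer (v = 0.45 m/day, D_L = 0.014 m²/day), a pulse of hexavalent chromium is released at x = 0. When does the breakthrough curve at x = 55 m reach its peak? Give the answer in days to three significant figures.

122 days

For the 1D instantaneous-source solution, setting ∂C/∂t = 0 at fixed x gives v²t² + 2Dt − x² = 0, so t = (√(D² + v²x²) − D)/v².
√(D² + v²x²) = √(0.014² + 0.45² × 55²) = 24.75; v² = 0.2025.
t = (24.75 − 0.014)/0.2025 = 122 days (vs. the pure-advection estimate x/v = 122 d).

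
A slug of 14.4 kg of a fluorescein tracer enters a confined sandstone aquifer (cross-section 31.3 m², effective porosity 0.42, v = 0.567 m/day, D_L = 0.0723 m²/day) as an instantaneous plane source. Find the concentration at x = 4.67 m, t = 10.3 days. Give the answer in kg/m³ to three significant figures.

0.226 kg/m³

For an instantaneous plane source, C(x,t) = M/(n_e·A·√(4πDt)) · exp(−(x−vt)²/(4Dt)), with n_e·A the pore (flow) area.
Plume center vt = 0.567 × 10.3 = 5.8401 m, so the well at 4.67 m is 1.1701 m upgradient of the peak.
√(4πDt) = 3.059 m, giving peak height M/(n_e·A·√(4πDt)) = 14.4/(0.42 × 31.3 × 3.059) = 0.3581 kg/m³.
(x−vt)²/(4Dt) = (-1.1701)²/(4 × 0.0723 × 10.3) = 0.4596; exp(−0.4596) = 0.6315.
C = 0.3581 × 0.6315 = 0.226 kg/m³.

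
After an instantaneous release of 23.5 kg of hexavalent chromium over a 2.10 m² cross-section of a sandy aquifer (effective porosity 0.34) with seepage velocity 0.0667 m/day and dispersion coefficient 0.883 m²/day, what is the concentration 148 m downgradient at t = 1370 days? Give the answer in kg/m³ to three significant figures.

0.138 kg/m³

For an instantaneous plane source, C(x,t) = M/(n_e·A·√(4πDt)) · exp(−(x−vt)²/(4Dt)), with n_e·A the pore (flow) area.
Plume center vt = 0.0667 × 1370 = 91.379 m, so the well at 148 m is 56.621 m downgradient of the peak.
√(4πDt) = 123.3 m, giving peak height M/(n_e·A·√(4πDt)) = 23.5/(0.34 × 2.10 × 123.3) = 0.2669 kg/m³.
(x−vt)²/(4Dt) = (56.621)²/(4 × 0.883 × 1370) = 0.6625; exp(−0.6625) = 0.5156.
C = 0.2669 × 0.5156 = 0.138 kg/m³.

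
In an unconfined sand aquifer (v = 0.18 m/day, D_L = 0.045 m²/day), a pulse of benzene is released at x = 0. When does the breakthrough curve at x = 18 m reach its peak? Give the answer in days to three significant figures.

98.6 days

For the 1D instantaneous-source solution, setting ∂C/∂t = 0 at fixed x gives v²t² + 2Dt − x² = 0, so t = (√(D² + v²x²) − D)/v².
√(D² + v²x²) = √(0.045² + 0.18² × 18²) = 3.240; v² = 0.0324.
t = (3.240 − 0.045)/0.0324 = 98.6 days (vs. the pure-advection estimate x/v = 100 d).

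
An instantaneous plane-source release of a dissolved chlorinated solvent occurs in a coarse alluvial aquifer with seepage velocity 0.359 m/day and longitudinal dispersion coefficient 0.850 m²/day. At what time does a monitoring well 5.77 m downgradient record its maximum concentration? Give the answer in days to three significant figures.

For the 1D instantaneous-source solution, setting ∂C/∂t = 0 at fixed x gives v²t² + 2Dt − x² = 0, so t = (√(D² + v²x²) − D)/v².
√(D² + v²x²) = √(0.850² + 0.359² × 5.77²) = 2.239; v² = 0.128881.
t = (2.239 − 0.850)/0.128881 = 10.8 days (vs. the pure-advection estimate x/v = 16.1 d).

10.8 days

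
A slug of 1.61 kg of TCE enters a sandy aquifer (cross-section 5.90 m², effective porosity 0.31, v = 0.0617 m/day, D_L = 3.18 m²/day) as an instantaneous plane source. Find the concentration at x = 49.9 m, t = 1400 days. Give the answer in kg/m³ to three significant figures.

For an instantaneous plane source, C(x,t) = M/(n_e·A·√(4πDt)) · exp(−(x−vt)²/(4Dt)), with n_e·A the pore (flow) area.
Plume center vt = 0.0617 × 1400 = 86.38 m, so the well at 49.9 m is 36.48 m upgradient of the peak.
√(4πDt) = 236.5 m, giving peak height M/(n_e·A·√(4πDt)) = 1.61/(0.31 × 5.90 × 236.5) = 0.003722 kg/m³.
(x−vt)²/(4Dt) = (-36.48)²/(4 × 3.18 × 1400) = 0.07473; exp(−0.07473) = 0.9280.
C = 0.003722 × 0.9280 = 0.00345 kg/m³.

0.00345 kg/m³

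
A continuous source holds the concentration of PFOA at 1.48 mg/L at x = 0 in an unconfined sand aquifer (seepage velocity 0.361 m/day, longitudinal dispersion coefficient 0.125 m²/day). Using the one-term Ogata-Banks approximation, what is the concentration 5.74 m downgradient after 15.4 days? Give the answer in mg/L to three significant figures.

For a continuous step input, C/C₀ ≈ ½·erfc((x−vt)/(2√(Dt))).
vt = 0.361 × 15.4 = 5.5594 m and 2√(Dt) = 2√(0.125 × 15.4) = 2.775 m.
Argument (x−vt)/(2√(Dt)) = (5.74 − 5.5594)/2.775 = 0.06508; ½·erfc(0.06508) = 0.4633.
C = 1.48 × 0.4633 = 0.686 mg/L.

0.686 mg/L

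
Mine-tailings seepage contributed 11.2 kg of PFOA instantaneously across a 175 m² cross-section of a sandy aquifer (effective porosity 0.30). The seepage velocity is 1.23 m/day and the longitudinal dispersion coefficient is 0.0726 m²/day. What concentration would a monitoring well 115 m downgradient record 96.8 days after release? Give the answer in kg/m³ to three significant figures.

For an instantaneous plane source, C(x,t) = M/(n_e·A·√(4πDt)) · exp(−(x−vt)²/(4Dt)), with n_e·A the pore (flow) area.
Plume center vt = 1.23 × 96.8 = 119.064 m, so the well at 115 m is 4.064 m upgradient of the peak.
√(4πDt) = 9.397 m, giving peak height M/(n_e·A·√(4πDt)) = 11.2/(0.30 × 175 × 9.397) = 0.02270 kg/m³.
(x−vt)²/(4Dt) = (-4.064)²/(4 × 0.0726 × 96.8) = 0.5875; exp(−0.5875) = 0.5557.
C = 0.02270 × 0.5557 = 0.0126 kg/m³.

0.0126 kg/m³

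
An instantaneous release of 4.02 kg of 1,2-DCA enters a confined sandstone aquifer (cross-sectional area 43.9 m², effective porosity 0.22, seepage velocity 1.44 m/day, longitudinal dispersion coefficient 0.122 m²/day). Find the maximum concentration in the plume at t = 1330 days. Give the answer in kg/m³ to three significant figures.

0.00922 kg/m³

The peak of an instantaneous 1D plume sits at x = vt; there the Gaussian factor is 1 and C_max = M/(n_e·A·√(4πDt)), where n_e·A is the pore area the mass is dissolved in.
√(4πDt) = √(4π × 0.122 × 1330) = 45.16 m, so C_max = 4.02/(0.22 × 43.9 × 45.16) = 0.00922 kg/m³.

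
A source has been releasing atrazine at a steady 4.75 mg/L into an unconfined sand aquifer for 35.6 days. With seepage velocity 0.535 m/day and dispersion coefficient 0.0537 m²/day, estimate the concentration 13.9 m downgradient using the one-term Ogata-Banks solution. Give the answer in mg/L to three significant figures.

4.73 mg/L

For a continuous step input, C/C₀ ≈ ½·erfc((x−vt)/(2√(Dt))).
vt = 0.535 × 35.6 = 19.046 m and 2√(Dt) = 2√(0.0537 × 35.6) = 2.765 m.
Argument (x−vt)/(2√(Dt)) = (13.9 − 19.046)/2.765 = -1.861; ½·erfc(-1.861) = 0.9958.
C = 4.75 × 0.9958 = 4.73 mg/L.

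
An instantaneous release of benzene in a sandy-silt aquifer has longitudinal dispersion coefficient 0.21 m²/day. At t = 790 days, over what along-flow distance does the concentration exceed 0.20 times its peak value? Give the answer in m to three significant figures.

65.4 m

The plume is Gaussian with σ = √(2Dt) = √(2 × 0.21 × 790) = 18.22 m.
C/C_peak = exp(−Δx²/(2σ²)) = 0.20 ⇒ Δx = σ·√(−2 ln 0.20) = 18.22 × 1.794 = 32.69 m.
Width = 2Δx = 65.4 m.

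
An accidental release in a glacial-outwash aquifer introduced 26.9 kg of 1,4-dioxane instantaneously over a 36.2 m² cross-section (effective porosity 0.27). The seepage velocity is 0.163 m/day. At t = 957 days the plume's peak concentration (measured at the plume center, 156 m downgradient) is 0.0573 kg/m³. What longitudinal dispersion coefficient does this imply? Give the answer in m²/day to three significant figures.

0.192 m²/day

At the plume center C_max = M/(n_e·A·√(4πDt)), so D = M²/(4πt·(n_e·A·C_max)²).
n_e·A·C_max = 0.27 × 36.2 × 0.0573 = 0.5601 kg/m.
D = 26.9²/(4π × 957 × 0.5601²) = 0.192 m²/day.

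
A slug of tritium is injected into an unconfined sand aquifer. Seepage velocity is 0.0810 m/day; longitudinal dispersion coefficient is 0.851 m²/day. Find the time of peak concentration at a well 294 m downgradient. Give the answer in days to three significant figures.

3500 days

For the 1D instantaneous-source solution, setting ∂C/∂t = 0 at fixed x gives v²t² + 2Dt − x² = 0, so t = (√(D² + v²x²) − D)/v².
√(D² + v²x²) = √(0.851² + 0.0810² × 294²) = 23.83; v² = 0.006561.
t = (23.83 − 0.851)/0.006561 = 3500 days (vs. the pure-advection estimate x/v = 3630 d).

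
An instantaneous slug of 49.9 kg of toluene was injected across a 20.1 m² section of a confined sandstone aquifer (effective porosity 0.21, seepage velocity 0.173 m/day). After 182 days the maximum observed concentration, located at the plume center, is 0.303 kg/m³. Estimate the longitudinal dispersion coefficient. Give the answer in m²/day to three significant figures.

At the plume center C_max = M/(n_e·A·√(4πDt)), so D = M²/(4πt·(n_e·A·C_max)²).
n_e·A·C_max = 0.21 × 20.1 × 0.303 = 1.279 kg/m.
D = 49.9²/(4π × 182 × 1.279²) = 0.666 m²/day.

0.666 m²/day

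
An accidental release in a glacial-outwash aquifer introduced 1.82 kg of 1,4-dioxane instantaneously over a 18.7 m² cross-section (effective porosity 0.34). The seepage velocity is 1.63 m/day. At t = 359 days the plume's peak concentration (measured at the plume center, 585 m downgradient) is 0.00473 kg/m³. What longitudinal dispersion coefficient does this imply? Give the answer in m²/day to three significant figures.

0.812 m²/day

At the plume center C_max = M/(n_e·A·√(4πDt)), so D = M²/(4πt·(n_e·A·C_max)²).
n_e·A·C_max = 0.34 × 18.7 × 0.00473 = 0.03007 kg/m.
D = 1.82²/(4π × 359 × 0.03007²) = 0.812 m²/day.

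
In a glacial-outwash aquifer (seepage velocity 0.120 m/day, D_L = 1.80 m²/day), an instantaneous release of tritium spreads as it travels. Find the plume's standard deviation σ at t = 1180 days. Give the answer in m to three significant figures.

Dispersive spreading gives a Gaussian with σ² = 2Dt; advection only shifts the center.
σ = √(2 × 1.80 × 1180) = 65.2 m.

65.2 m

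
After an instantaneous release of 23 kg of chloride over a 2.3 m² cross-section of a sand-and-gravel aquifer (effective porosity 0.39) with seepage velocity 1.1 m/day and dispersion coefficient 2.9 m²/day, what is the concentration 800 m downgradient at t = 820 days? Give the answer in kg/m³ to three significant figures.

For an instantaneous plane source, C(x,t) = M/(n_e·A·√(4πDt)) · exp(−(x−vt)²/(4Dt)), with n_e·A the pore (flow) area.
Plume center vt = 1.1 × 820 = 902 m, so the well at 800 m is 102 m upgradient of the peak.
√(4πDt) = 172.9 m, giving peak height M/(n_e·A·√(4πDt)) = 23/(0.39 × 2.3 × 172.9) = 0.1483 kg/m³.
(x−vt)²/(4Dt) = (-102)²/(4 × 2.9 × 820) = 1.094; exp(−1.094) = 0.3349.
C = 0.1483 × 0.3349 = 0.0497 kg/m³.

0.0497 kg/m³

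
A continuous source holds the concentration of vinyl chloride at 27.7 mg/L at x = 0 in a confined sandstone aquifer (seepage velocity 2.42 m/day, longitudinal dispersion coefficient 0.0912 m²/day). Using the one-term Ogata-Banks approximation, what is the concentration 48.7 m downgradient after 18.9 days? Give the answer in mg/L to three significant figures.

For a continuous step input, C/C₀ ≈ ½·erfc((x−vt)/(2√(Dt))).
vt = 2.42 × 18.9 = 45.738 m and 2√(Dt) = 2√(0.0912 × 18.9) = 2.626 m.
Argument (x−vt)/(2√(Dt)) = (48.7 − 45.738)/2.626 = 1.128; ½·erfc(1.128) = 0.05533.
C = 27.7 × 0.05533 = 1.53 mg/L.

1.53 mg/L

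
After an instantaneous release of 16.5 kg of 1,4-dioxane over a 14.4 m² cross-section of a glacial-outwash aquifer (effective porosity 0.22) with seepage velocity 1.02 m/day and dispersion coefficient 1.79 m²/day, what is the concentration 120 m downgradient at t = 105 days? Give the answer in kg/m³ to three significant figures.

0.0859 kg/m³

For an instantaneous plane source, C(x,t) = M/(n_e·A·√(4πDt)) · exp(−(x−vt)²/(4Dt)), with n_e·A the pore (flow) area.
Plume center vt = 1.02 × 105 = 107.1 m, so the well at 120 m is 12.9 m downgradient of the peak.
√(4πDt) = 48.60 m, giving peak height M/(n_e·A·√(4πDt)) = 16.5/(0.22 × 14.4 × 48.60) = 0.1072 kg/m³.
(x−vt)²/(4Dt) = (12.9)²/(4 × 1.79 × 105) = 0.2213; exp(−0.2213) = 0.8015.
C = 0.1072 × 0.8015 = 0.0859 kg/m³.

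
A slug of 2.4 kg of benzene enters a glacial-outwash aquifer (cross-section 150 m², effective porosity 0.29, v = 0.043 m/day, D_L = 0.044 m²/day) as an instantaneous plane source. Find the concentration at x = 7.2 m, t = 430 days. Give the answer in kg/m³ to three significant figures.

0.000664 kg/m³

For an instantaneous plane source, C(x,t) = M/(n_e·A·√(4πDt)) · exp(−(x−vt)²/(4Dt)), with n_e·A the pore (flow) area.
Plume center vt = 0.043 × 430 = 18.49 m, so the well at 7.2 m is 11.29 m upgradient of the peak.
√(4πDt) = 15.42 m, giving peak height M/(n_e·A·√(4πDt)) = 2.4/(0.29 × 150 × 15.42) = 0.003578 kg/m³.
(x−vt)²/(4Dt) = (-11.29)²/(4 × 0.044 × 430) = 1.684; exp(−1.684) = 0.1856.
C = 0.003578 × 0.1856 = 0.000664 kg/m³.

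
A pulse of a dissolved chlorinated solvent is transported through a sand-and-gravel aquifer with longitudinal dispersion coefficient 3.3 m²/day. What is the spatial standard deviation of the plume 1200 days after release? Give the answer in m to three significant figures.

89.0 m

Dispersive spreading gives a Gaussian with σ² = 2Dt; advection only shifts the center.
σ = √(2 × 3.3 × 1200) = 89.0 m.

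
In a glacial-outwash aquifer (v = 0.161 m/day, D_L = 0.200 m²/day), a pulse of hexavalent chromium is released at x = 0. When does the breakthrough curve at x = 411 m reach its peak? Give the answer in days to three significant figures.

For the 1D instantaneous-source solution, setting ∂C/∂t = 0 at fixed x gives v²t² + 2Dt − x² = 0, so t = (√(D² + v²x²) − D)/v².
√(D² + v²x²) = √(0.200² + 0.161² × 411²) = 66.17; v² = 0.025921.
t = (66.17 − 0.200)/0.025921 = 2550 days (vs. the pure-advection estimate x/v = 2550 d).

2550 days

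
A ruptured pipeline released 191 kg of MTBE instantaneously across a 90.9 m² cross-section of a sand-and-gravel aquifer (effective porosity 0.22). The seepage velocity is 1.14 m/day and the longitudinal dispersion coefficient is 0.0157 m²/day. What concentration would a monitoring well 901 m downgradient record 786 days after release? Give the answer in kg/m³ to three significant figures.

For an instantaneous plane source, C(x,t) = M/(n_e·A·√(4πDt)) · exp(−(x−vt)²/(4Dt)), with n_e·A the pore (flow) area.
Plume center vt = 1.14 × 786 = 896.04 m, so the well at 901 m is 4.96 m downgradient of the peak.
√(4πDt) = 12.45 m, giving peak height M/(n_e·A·√(4πDt)) = 191/(0.22 × 90.9 × 12.45) = 0.7671 kg/m³.
(x−vt)²/(4Dt) = (4.96)²/(4 × 0.0157 × 786) = 0.4984; exp(−0.4984) = 0.6075.
C = 0.7671 × 0.6075 = 0.466 kg/m³.

0.466 kg/m³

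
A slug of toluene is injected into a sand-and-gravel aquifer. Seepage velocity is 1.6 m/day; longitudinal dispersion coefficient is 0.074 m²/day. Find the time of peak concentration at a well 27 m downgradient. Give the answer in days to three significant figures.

For the 1D instantaneous-source solution, setting ∂C/∂t = 0 at fixed x gives v²t² + 2Dt − x² = 0, so t = (√(D² + v²x²) − D)/v².
√(D² + v²x²) = √(0.074² + 1.6² × 27²) = 43.20; v² = 2.56.
t = (43.20 − 0.074)/2.56 = 16.8 days (vs. the pure-advection estimate x/v = 16.9 d).

16.8 days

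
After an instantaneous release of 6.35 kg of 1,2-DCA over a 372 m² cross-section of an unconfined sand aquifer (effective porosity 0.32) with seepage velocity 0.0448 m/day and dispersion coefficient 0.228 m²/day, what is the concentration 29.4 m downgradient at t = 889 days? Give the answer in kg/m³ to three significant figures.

For an instantaneous plane source, C(x,t) = M/(n_e·A·√(4πDt)) · exp(−(x−vt)²/(4Dt)), with n_e·A the pore (flow) area.
Plume center vt = 0.0448 × 889 = 39.8272 m, so the well at 29.4 m is 10.4272 m upgradient of the peak.
√(4πDt) = 50.47 m, giving peak height M/(n_e·A·√(4πDt)) = 6.35/(0.32 × 372 × 50.47) = 0.001057 kg/m³.
(x−vt)²/(4Dt) = (-10.4272)²/(4 × 0.228 × 889) = 0.1341; exp(−0.1341) = 0.8745.
C = 0.001057 × 0.8745 = 0.000924 kg/m³.

0.000924 kg/m³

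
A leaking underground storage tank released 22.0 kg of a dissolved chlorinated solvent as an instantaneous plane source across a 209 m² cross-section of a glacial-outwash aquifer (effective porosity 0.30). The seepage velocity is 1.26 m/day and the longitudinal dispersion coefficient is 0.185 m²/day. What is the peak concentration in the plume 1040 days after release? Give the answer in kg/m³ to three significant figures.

0.00714 kg/m³

The peak of an instantaneous 1D plume sits at x = vt; there the Gaussian factor is 1 and C_max = M/(n_e·A·√(4πDt)), where n_e·A is the pore area the mass is dissolved in.
√(4πDt) = √(4π × 0.185 × 1040) = 49.17 m, so C_max = 22.0/(0.30 × 209 × 49.17) = 0.00714 kg/m³.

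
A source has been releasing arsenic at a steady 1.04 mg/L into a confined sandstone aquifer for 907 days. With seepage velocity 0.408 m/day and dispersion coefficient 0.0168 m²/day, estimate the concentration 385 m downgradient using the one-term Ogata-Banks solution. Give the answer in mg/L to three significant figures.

For a continuous step input, C/C₀ ≈ ½·erfc((x−vt)/(2√(Dt))).
vt = 0.408 × 907 = 370.056 m and 2√(Dt) = 2√(0.0168 × 907) = 7.807 m.
Argument (x−vt)/(2√(Dt)) = (385 − 370.056)/7.807 = 1.914; ½·erfc(1.914) = 0.003397.
C = 1.04 × 0.003397 = 0.00353 mg/L.

0.00353 mg/L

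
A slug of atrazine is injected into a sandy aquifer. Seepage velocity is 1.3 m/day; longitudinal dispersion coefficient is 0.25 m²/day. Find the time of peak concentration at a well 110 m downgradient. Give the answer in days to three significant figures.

For the 1D instantaneous-source solution, setting ∂C/∂t = 0 at fixed x gives v²t² + 2Dt − x² = 0, so t = (√(D² + v²x²) − D)/v².
√(D² + v²x²) = √(0.25² + 1.3² × 110²) = 143.0; v² = 1.69.
t = (143.0 − 0.25)/1.69 = 84.5 days (vs. the pure-advection estimate x/v = 84.6 d).

84.5 days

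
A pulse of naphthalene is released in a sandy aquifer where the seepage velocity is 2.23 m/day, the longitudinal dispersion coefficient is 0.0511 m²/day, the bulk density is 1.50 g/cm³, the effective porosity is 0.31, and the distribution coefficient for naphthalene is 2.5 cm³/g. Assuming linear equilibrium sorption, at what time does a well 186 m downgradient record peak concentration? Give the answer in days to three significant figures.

1090 days

Retardation factor R = 1 + ρ_b·K_d/n = 1 + 1.50 × 2.5/0.31 = 13.10.
Sorption retards both mechanisms: v_R = v/R = 0.1702 m/day, D_R = D/R = 0.003901 m²/day.
Peak time from v_R²t² + 2D_R t − x² = 0: t = (√(D_R² + v_R²x²) − D_R)/v_R².
√(D_R² + v_R²x²) = √(0.003901² + 0.1702² × 186²) = 31.66; v_R² = 0.02897.
t = (31.66 − 0.003901)/0.02897 = 1090 days.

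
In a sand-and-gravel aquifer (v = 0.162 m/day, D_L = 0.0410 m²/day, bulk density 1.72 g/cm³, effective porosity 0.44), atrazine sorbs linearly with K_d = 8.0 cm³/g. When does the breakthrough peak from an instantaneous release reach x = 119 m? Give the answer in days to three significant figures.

23700 days

Retardation factor R = 1 + ρ_b·K_d/n = 1 + 1.72 × 8.0/0.44 = 32.27.
Sorption retards both mechanisms: v_R = v/R = 0.005020 m/day, D_R = D/R = 0.001271 m²/day.
Peak time from v_R²t² + 2D_R t − x² = 0: t = (√(D_R² + v_R²x²) − D_R)/v_R².
√(D_R² + v_R²x²) = √(0.001271² + 0.005020² × 119²) = 0.5974; v_R² = 2.520e-05.
t = (0.5974 − 0.001271)/2.520e-05 = 23700 days.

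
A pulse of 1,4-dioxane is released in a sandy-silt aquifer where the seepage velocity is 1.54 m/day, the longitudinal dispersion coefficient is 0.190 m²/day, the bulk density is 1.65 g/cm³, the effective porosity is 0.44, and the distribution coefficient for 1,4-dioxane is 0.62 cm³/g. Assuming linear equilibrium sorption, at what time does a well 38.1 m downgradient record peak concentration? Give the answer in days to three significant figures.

Retardation factor R = 1 + ρ_b·K_d/n = 1 + 1.65 × 0.62/0.44 = 3.325.
Sorption retards both mechanisms: v_R = v/R = 0.4632 m/day, D_R = D/R = 0.05714 m²/day.
Peak time from v_R²t² + 2D_R t − x² = 0: t = (√(D_R² + v_R²x²) − D_R)/v_R².
√(D_R² + v_R²x²) = √(0.05714² + 0.4632² × 38.1²) = 17.65; v_R² = 0.2146.
t = (17.65 − 0.05714)/0.2146 = 82.0 days.

82.0 days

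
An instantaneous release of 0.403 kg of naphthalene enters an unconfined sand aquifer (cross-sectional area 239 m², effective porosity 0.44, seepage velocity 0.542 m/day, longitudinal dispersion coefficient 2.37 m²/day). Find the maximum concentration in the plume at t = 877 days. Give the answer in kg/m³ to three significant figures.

The peak of an instantaneous 1D plume sits at x = vt; there the Gaussian factor is 1 and C_max = M/(n_e·A·√(4πDt)), where n_e·A is the pore area the mass is dissolved in.
√(4πDt) = √(4π × 2.37 × 877) = 161.6 m, so C_max = 0.403/(0.44 × 239 × 161.6) = 2.37e-05 kg/m³.

2.37e-05 kg/m³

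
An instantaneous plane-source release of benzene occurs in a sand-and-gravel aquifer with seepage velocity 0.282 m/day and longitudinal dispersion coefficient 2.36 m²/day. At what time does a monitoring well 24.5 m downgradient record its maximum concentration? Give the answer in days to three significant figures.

For the 1D instantaneous-source solution, setting ∂C/∂t = 0 at fixed x gives v²t² + 2Dt − x² = 0, so t = (√(D² + v²x²) − D)/v².
√(D² + v²x²) = √(2.36² + 0.282² × 24.5²) = 7.301; v² = 0.079524.
t = (7.301 − 2.36)/0.079524 = 62.1 days (vs. the pure-advection estimate x/v = 86.9 d).

62.1 days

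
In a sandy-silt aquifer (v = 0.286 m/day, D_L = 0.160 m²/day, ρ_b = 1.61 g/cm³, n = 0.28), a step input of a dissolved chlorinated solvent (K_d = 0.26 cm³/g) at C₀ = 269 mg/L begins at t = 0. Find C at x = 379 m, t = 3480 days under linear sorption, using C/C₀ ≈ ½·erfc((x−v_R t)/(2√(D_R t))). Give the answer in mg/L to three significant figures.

Retardation factor R = 1 + ρ_b·K_d/n = 1 + 1.61 × 0.26/0.28 = 2.495.
Sorption retards both mechanisms: v_R = v/R = 0.1146 m/day, D_R = D/R = 0.06413 m²/day.
v_R·t = 0.1146 × 3480 = 398.808 m; 2√(D_R t) = 29.88 m; argument = (379 − 398.808)/29.88 = -0.6629.
C = C₀ × ½·erfc(-0.6629) = 269 × 0.8257 = 222 mg/L.

222 mg/L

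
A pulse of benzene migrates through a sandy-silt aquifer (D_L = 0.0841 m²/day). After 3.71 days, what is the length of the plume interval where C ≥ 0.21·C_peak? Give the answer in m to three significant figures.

The plume is Gaussian with σ = √(2Dt) = √(2 × 0.0841 × 3.71) = 0.7900 m.
C/C_peak = exp(−Δx²/(2σ²)) = 0.21 ⇒ Δx = σ·√(−2 ln 0.21) = 0.7900 × 1.767 = 1.396 m.
Width = 2Δx = 2.79 m.

2.79 m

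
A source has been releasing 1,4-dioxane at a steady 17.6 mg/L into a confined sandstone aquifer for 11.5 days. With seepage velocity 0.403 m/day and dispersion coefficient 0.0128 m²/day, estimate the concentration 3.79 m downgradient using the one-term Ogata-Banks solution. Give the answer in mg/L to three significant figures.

16.5 mg/L

For a continuous step input, C/C₀ ≈ ½·erfc((x−vt)/(2√(Dt))).
vt = 0.403 × 11.5 = 4.6345 m and 2√(Dt) = 2√(0.0128 × 11.5) = 0.7673 m.
Argument (x−vt)/(2√(Dt)) = (3.79 − 4.6345)/0.7673 = -1.101; ½·erfc(-1.101) = 0.9403.
C = 17.6 × 0.9403 = 16.5 mg/L.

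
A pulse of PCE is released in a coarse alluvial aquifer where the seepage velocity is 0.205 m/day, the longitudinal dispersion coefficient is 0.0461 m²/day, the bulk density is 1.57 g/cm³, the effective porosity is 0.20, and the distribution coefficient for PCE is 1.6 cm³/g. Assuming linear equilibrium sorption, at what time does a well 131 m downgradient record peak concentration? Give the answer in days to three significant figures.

8650 days

Retardation factor R = 1 + ρ_b·K_d/n = 1 + 1.57 × 1.6/0.20 = 13.56.
Sorption retards both mechanisms: v_R = v/R = 0.01512 m/day, D_R = D/R = 0.003400 m²/day.
Peak time from v_R²t² + 2D_R t − x² = 0: t = (√(D_R² + v_R²x²) − D_R)/v_R².
√(D_R² + v_R²x²) = √(0.003400² + 0.01512² × 131²) = 1.981; v_R² = 0.0002286.
t = (1.981 − 0.003400)/0.0002286 = 8650 days.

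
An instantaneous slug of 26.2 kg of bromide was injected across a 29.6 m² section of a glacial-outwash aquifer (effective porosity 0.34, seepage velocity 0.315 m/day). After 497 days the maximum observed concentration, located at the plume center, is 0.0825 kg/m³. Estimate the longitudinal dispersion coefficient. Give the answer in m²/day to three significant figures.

0.159 m²/day

At the plume center C_max = M/(n_e·A·√(4πDt)), so D = M²/(4πt·(n_e·A·C_max)²).
n_e·A·C_max = 0.34 × 29.6 × 0.0825 = 0.8303 kg/m.
D = 26.2²/(4π × 497 × 0.8303²) = 0.159 m²/day.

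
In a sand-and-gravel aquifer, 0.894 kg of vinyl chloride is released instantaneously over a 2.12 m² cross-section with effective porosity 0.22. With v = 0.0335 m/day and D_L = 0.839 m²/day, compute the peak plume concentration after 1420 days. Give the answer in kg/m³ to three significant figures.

0.0157 kg/m³

The peak of an instantaneous 1D plume sits at x = vt; there the Gaussian factor is 1 and C_max = M/(n_e·A·√(4πDt)), where n_e·A is the pore area the mass is dissolved in.
√(4πDt) = √(4π × 0.839 × 1420) = 122.4 m, so C_max = 0.894/(0.22 × 2.12 × 122.4) = 0.0157 kg/m³.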